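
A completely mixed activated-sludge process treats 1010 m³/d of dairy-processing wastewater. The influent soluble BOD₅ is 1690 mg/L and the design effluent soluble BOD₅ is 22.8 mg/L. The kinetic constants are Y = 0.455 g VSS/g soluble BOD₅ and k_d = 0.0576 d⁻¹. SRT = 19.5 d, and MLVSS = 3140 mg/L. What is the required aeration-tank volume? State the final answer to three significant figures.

V ≈ 2240 m³

Rearranging the biomass balance for a CMAS with decay, V = Y·Q·ΔS·θ_c / [X·(1+k_d θ_c)] = 0.455 × 1010 × (1690 − 22.8) × 19.5 / [3140 × (1 + 0.0576 × 19.5)] = 1.49×10^7 / 6667 = 2241 m³.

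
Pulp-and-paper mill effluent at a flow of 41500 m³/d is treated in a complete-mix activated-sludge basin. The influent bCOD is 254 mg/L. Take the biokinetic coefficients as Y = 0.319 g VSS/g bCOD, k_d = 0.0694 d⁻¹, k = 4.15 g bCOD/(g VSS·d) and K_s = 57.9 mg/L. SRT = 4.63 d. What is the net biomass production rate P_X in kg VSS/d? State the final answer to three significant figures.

From the Monod/SRT balance for a CMAS, S = K_s·(1+k_d θ_c)/[θ_c·(Y k − k_d) − 1] = 57.9 × (1 + 0.0694 × 4.63) / [4.63 × (0.319 × 4.15 − 0.0694) − 1] = 76.50 / 4.808 = 15.91 mg/L.
The observed yield is Y_obs = Y/(1 + k_d·θ_c) = 0.319 / (1 + 0.0694 × 4.63) = 0.319 / 1.321 = 0.2414 g VSS per g bCOD removed.
ΔS = 254 − 15.9 = 238.1 mg/L, so the substrate removal rate is 41500 × 238.1/1000 = 9881 kg bCOD/d.
Biomass produced: P_X = Y_obs·Q·ΔS = 0.2414 × 9881 ≈ 2386 kg VSS/d.

P_X ≈ 2390 kg VSS/d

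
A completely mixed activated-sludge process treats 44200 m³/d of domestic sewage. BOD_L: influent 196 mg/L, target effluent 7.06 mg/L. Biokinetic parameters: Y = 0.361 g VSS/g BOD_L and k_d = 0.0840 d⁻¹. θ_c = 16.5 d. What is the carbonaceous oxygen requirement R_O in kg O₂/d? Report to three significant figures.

Y_obs = Y / (1 + k_d θ_c) = 0.361 / (1 + 0.0840 × 16.5) = 0.361 / 2.386 = 0.1513.
Substrate removed = Q·(S₀ − S) = 44200 m³/d × (196 − 7.06) g/m³ = 8.35×10^6 g/d = 8351 kg/d.
Net sludge production P_X = 0.1513 × 8351 = 1264 kg VSS/d.
R_O = Q·ΔS − 1.42 P_X = 8351 − 1794 = 6557 kg O₂/d.

R_O ≈ 6560 kg O₂/d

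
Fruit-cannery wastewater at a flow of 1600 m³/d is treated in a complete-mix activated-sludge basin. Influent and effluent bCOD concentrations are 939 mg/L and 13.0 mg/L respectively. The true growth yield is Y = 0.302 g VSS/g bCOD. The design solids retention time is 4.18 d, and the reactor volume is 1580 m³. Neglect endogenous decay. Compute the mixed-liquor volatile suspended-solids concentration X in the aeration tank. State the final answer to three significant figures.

Without decay, X = Y Q (S₀−S) θ_c / V = 0.302 × 1600 × (939 − 13.0) × 4.18 / 1580 = 1184 mg/L.

X ≈ 1180 mg/L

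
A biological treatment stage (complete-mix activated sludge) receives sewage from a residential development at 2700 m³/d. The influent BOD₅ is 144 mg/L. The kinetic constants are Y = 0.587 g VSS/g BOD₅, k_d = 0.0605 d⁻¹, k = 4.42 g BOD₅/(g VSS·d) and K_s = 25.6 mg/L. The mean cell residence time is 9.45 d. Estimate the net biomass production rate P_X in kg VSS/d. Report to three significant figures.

Effluent substrate depends only on kinetics and SRT: S = K_s(1 + k_d θ_c) / [θ_c(Yk − k_d) − 1] = 25.6 × (1 + 0.0605 × 9.45) / [9.45 × (0.587 × 4.42 − 0.0605) − 1] = 40.24 / 22.95 = 1.753 mg/L.
Observed yield with endogenous decay: Y_obs = Y / (1 + k_d·θ_c) = 0.587 / (1 + 0.0605 × 9.45) = 0.587 / 1.572 = 0.3735 g VSS/g BOD₅.
Q·(S₀ − S) = 2700 × (144 − 1.75) × 10⁻³ = 384.1 kg/d removed.
So the net sludge growth is P_X = 0.3735 × 384.1 = 143.4 kg VSS/d.

P_X ≈ 143 kg VSS/d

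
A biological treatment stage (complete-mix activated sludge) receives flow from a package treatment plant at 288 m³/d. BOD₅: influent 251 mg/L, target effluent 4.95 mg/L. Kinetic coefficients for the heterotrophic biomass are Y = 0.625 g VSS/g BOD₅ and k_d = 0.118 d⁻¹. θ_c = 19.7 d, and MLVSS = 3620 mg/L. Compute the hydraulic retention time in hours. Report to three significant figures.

Rearranging the biomass balance for a CMAS with decay, V = Y·Q·ΔS·θ_c / [X·(1+k_d θ_c)] = 0.625 × 288 × (251 − 4.95) × 19.7 / [3620 × (1 + 0.118 × 19.7)] = 8.72×10^5 / 12035 = 72.50 m³.
HRT = V/Q = 72.50 m³ / 288 m³·d⁻¹ = 0.2517 d × 24 = 6.041 h.

τ ≈ 6.04 h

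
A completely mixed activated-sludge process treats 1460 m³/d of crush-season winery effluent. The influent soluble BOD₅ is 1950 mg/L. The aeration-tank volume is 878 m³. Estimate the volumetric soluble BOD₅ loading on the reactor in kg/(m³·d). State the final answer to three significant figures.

L_v ≈ 3.24 kg soluble BOD₅/(m³·d)

Applied soluble BOD₅ load per unit volume = Q·S₀/V = (1460 × 1950/1000)/878.0 = 3.243 kg soluble BOD₅·m⁻³·d⁻¹.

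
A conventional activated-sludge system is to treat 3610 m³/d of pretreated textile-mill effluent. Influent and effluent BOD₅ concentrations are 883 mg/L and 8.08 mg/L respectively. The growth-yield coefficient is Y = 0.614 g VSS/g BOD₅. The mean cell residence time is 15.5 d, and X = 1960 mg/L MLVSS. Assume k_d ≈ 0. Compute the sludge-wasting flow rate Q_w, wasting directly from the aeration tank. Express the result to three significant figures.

V·X = Y·Q·ΔS·θ_c gives V = 0.614 × 3610 × (883 − 8.08) × 15.5 / 1960 = 15336 m³.
Wasting from the aeration tank: Q_w = V / θ_c = 15336 / 15.5 = 989.4 m³/d.

Q_w ≈ 989 m³/d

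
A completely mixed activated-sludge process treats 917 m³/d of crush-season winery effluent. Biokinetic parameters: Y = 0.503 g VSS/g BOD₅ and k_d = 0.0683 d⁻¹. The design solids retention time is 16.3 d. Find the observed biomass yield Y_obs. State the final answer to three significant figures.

Observed yield with endogenous decay: Y_obs = Y / (1 + k_d·θ_c) = 0.503 / (1 + 0.0683 × 16.3) = 0.503 / 2.113 = 0.2380 g VSS/g BOD₅.

Y_obs ≈ 0.238 g VSS/g BOD₅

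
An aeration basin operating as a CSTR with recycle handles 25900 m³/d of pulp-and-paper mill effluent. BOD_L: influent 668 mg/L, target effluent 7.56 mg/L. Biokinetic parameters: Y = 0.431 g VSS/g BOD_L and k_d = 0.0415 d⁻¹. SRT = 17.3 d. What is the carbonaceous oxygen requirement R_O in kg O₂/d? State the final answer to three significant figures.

R_O ≈ 11000 kg O₂/d

The observed yield is Y_obs = Y/(1 + k_d·θ_c) = 0.431 / (1 + 0.0415 × 17.3) = 0.431 / 1.718 = 0.2509 g VSS per g BOD_L removed.
Q·(S₀ − S) = 25900 × (668 − 7.56) × 10⁻³ = 17105 kg/d removed.
P_X = Y_obs·Q·(S₀ − S) = 0.2509 × 17105 = 4291 kg VSS/d.
R_O = Q·ΔS − 1.42 P_X = 17105 − 6094 = 11012 kg O₂/d.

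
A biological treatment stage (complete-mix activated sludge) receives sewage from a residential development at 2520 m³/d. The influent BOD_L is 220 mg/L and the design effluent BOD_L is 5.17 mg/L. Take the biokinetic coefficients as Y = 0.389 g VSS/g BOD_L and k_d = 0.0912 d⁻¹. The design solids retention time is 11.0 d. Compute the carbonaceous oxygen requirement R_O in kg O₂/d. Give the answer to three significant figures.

The observed yield is Y_obs = Y/(1 + k_d·θ_c) = 0.389 / (1 + 0.0912 × 11.0) = 0.389 / 2.003 = 0.1942 g VSS per g BOD_L removed.
ΔS = 220 − 5.17 = 214.8 mg/L, so the substrate removal rate is 2520 × 214.8/1000 = 541.4 kg BOD_L/d.
Biomass synthesised: P_X = Y_obs × 541.4 = 105.1 kg VSS/d.
R_O = Q·(S₀ − S) − 1.42·P_X = 541.4 − 1.42 × 105.1 = 392.1 kg O₂/d.

R_O ≈ 392 kg O₂/d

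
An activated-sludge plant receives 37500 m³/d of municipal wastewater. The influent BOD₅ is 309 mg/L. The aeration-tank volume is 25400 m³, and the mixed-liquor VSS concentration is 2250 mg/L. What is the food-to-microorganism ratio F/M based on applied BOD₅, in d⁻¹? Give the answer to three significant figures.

F/M ≈ 0.203 d⁻¹

F/M = Q·S₀ / (V·X) = 37500 × 309 / (25400 × 2250) = 0.2028 g BOD₅·(g VSS·d)⁻¹.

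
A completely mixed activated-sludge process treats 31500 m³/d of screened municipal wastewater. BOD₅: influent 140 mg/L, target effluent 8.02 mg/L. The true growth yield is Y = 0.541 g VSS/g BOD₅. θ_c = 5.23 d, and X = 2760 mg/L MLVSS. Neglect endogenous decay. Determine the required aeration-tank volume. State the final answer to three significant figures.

V·X = Y·Q·ΔS·θ_c gives V = 0.541 × 31500 × (140 − 8.02) × 5.23 / 2760 = 4262 m³.

V ≈ 4260 m³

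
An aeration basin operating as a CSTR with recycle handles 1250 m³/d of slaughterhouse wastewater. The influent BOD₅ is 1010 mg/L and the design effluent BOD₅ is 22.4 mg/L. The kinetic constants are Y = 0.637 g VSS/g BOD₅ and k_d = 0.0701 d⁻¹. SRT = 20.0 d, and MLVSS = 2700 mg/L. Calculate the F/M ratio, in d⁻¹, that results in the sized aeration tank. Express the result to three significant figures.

Rearranging the biomass balance for a CMAS with decay, V = Y·Q·ΔS·θ_c / [X·(1+k_d θ_c)] = 0.637 × 1250 × (1010 − 22.4) × 20.0 / [2700 × (1 + 0.0701 × 20.0)] = 1.57×10^7 / 6485 = 2425 m³.
Food-to-microorganism ratio F/M = Q S₀ / (V X) = 1250 × 1010 / (2425 × 2700) = 0.1928 d⁻¹.

F/M ≈ 0.193 d⁻¹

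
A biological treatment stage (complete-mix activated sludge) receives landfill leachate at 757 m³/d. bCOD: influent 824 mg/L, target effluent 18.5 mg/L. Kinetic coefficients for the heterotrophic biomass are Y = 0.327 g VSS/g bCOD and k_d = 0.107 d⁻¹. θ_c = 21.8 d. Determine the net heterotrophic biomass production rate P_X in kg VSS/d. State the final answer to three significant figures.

P_X ≈ 59.8 kg VSS/d

The observed yield is Y_obs = Y/(1 + k_d·θ_c) = 0.327 / (1 + 0.107 × 21.8) = 0.327 / 3.333 = 0.09812 g VSS per g bCOD removed.
Mass of bCOD removed per day: Q(S₀ − S) = 757 × 805.5 g/m³ = 609.8 kg/d.
P_X = Y_obs · Q(S₀ − S) = 0.09812 × 609.8 = 59.83 kg VSS/d.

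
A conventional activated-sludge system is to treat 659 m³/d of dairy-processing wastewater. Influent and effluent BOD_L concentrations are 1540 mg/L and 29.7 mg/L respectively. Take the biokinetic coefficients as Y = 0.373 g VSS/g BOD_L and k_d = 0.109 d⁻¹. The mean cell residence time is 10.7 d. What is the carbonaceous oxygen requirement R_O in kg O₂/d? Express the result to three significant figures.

Correct the yield for decay: Y_obs = Y/(1 + k_d θ_c) = 0.373 / (1 + 0.109 × 10.7) = 0.373 / 2.166 = 0.1722.
ΔS = 1540 − 29.7 = 1510 mg/L, so the substrate removal rate is 659 × 1510/1000 = 995.3 kg BOD_L/d.
Net sludge production P_X = 0.1722 × 995.3 = 171.4 kg VSS/d.
Carbonaceous O₂ demand = substrate oxidised − cell-mass equivalent = 995.3 − 1.42 × 171.4 = 751.9 kg O₂/d.

R_O ≈ 752 kg O₂/d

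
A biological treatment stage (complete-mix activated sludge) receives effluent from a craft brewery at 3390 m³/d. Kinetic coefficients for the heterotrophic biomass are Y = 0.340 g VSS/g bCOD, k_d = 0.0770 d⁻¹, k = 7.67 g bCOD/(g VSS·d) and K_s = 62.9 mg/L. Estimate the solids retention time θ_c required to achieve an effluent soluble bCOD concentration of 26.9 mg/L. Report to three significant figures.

θ_c ≈ 1.42 d

Specific growth rate at S = 26.9 mg/L: μ = YkS/(K_s+S) = 0.340·7.67·26.9/(62.9+26.9) = 0.7812 d⁻¹.
1/θ_c = 0.7812 − 0.0770 = 0.7042 d⁻¹, so θ_c = 1.420 d.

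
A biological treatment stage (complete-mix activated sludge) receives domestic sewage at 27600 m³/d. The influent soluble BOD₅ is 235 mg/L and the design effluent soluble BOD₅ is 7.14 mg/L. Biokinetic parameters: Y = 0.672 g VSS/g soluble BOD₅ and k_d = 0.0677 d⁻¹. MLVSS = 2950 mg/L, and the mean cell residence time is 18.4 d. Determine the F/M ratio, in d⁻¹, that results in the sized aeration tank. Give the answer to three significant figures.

Steady-state biomass mass balance: V·X·(1 + k_d·θ_c) = Y·Q·(S₀ − S)·θ_c, so V = 0.672 × 27600 × (235 − 7.14) × 18.4 / [2950 × (1 + 0.0677 × 18.4)] = 7.78×10^7 / 6625 = 11738 m³.
F/M = applied load / biomass = Q·S₀/(V·X) = 27600 × 235 / (11738 × 2950) = 0.1873 d⁻¹.

F/M ≈ 0.187 d⁻¹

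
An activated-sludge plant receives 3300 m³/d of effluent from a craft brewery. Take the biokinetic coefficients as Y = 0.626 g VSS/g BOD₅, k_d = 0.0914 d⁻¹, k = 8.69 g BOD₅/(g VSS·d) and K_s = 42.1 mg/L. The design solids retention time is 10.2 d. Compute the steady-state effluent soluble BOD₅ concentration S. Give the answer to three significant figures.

S ≈ 1.52 mg/L

For a completely mixed reactor with recycle the Lawrence–McCarty relation gives S = K_s·(1 + k_d·θ_c) / [θ_c·(Y·k − k_d) − 1] = 42.1 × (1 + 0.0914 × 10.2) / [10.2 × (0.626 × 8.69 − 0.0914) − 1] = 81.35 / 53.56 = 1.519 mg/L.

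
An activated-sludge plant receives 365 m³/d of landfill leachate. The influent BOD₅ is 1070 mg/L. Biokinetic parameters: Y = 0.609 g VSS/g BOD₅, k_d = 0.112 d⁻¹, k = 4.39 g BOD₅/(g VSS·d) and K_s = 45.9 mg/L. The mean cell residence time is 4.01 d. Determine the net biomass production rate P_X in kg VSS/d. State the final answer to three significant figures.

P_X ≈ 163 kg VSS/d

For a completely mixed reactor with recycle the Lawrence–McCarty relation gives S = K_s·(1 + k_d·θ_c) / [θ_c·(Y·k − k_d) − 1] = 45.9 × (1 + 0.112 × 4.01) / [4.01 × (0.609 × 4.39 − 0.112) − 1] = 66.51 / 9.272 = 7.174 mg/L.
Y_obs = Y / (1 + k_d θ_c) = 0.609 / (1 + 0.112 × 4.01) = 0.609 / 1.449 = 0.4203.
ΔS = 1070 − 7.17 = 1063 mg/L, so the substrate removal rate is 365 × 1063/1000 = 387.9 kg BOD₅/d.
So the net sludge growth is P_X = 0.4203 × 387.9 = 163.0 kg VSS/d.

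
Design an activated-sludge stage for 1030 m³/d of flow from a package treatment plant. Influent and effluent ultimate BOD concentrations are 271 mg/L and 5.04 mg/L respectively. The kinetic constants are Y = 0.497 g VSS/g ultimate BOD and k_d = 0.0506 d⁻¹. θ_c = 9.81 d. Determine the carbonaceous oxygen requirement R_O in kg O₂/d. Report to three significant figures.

Observed yield with endogenous decay: Y_obs = Y / (1 + k_d·θ_c) = 0.497 / (1 + 0.0506 × 9.81) = 0.497 / 1.496 = 0.3321 g VSS/g ultimate BOD.
Mass of ultimate BOD removed per day: Q(S₀ − S) = 1030 × 266.0 g/m³ = 273.9 kg/d.
Net sludge production P_X = 0.3321 × 273.9 = 90.98 kg VSS/d.
R_O = Q·(S₀ − S) − 1.42·P_X = 273.9 − 1.42 × 90.98 = 144.7 kg O₂/d.

R_O ≈ 145 kg O₂/d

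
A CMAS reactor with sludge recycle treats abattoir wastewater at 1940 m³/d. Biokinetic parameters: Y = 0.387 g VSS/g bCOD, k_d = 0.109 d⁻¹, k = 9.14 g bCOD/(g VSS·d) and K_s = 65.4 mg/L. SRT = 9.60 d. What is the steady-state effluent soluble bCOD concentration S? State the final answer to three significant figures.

S ≈ 4.19 mg/L

From the Monod/SRT balance for a CMAS, S = K_s·(1+k_d θ_c)/[θ_c·(Y k − k_d) − 1] = 65.4 × (1 + 0.109 × 9.60) / [9.60 × (0.387 × 9.14 − 0.109) − 1] = 133.8 / 31.91 = 4.194 mg/L.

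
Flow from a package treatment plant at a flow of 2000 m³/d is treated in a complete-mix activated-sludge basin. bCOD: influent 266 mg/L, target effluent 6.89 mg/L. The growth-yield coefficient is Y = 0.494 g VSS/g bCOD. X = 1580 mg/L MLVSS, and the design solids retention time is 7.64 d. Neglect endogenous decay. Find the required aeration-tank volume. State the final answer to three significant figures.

V ≈ 1240 m³

With k_d = 0 the design equation reduces to V = Y Q (S₀−S) θ_c / X = 0.494 × 2000 × (266 − 6.89) × 7.64 / 1580 = 1238 m³.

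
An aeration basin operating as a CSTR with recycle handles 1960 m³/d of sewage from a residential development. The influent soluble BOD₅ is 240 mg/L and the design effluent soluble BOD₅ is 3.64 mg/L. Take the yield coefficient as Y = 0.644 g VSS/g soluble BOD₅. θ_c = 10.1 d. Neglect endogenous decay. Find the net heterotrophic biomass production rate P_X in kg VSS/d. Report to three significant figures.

P_X ≈ 298 kg VSS/d

With endogenous decay neglected, the observed yield equals the true yield: Y_obs = Y = 0.644 g VSS/g soluble BOD₅.
Substrate removed = Q·(S₀ − S) = 1960 m³/d × (240 − 3.64) g/m³ = 4.63×10^5 g/d = 463.3 kg/d.
So the net sludge growth is P_X = 0.6440 × 463.3 = 298.3 kg VSS/d.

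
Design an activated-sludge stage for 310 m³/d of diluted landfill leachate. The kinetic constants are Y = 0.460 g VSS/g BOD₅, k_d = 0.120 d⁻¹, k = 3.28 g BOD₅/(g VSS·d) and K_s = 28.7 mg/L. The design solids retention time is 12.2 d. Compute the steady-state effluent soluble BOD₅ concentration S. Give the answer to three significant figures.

S ≈ 4.44 mg/L

Effluent substrate depends only on kinetics and SRT: S = K_s(1 + k_d θ_c) / [θ_c(Yk − k_d) − 1] = 28.7 × (1 + 0.120 × 12.2) / [12.2 × (0.460 × 3.28 − 0.120) − 1] = 70.72 / 15.94 = 4.436 mg/L.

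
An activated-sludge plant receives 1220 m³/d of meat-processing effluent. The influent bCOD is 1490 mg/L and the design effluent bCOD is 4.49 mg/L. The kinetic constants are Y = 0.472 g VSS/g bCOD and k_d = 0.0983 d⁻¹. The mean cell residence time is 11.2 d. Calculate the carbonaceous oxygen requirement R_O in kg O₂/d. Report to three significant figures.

Correct the yield for decay: Y_obs = Y/(1 + k_d θ_c) = 0.472 / (1 + 0.0983 × 11.2) = 0.472 / 2.101 = 0.2247.
Q·(S₀ − S) = 1220 × (1490 − 4.49) × 10⁻³ = 1812 kg/d removed.
Biomass synthesised: P_X = Y_obs × 1812 = 407.2 kg VSS/d.
Carbonaceous O₂ demand = substrate oxidised − cell-mass equivalent = 1812 − 1.42 × 407.2 = 1234 kg O₂/d.

R_O ≈ 1230 kg O₂/d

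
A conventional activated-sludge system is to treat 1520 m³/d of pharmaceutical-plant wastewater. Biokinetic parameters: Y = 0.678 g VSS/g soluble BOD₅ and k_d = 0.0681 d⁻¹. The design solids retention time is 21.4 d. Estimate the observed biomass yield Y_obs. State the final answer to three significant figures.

Y_obs ≈ 0.276 g VSS/g soluble BOD₅

Observed yield with endogenous decay: Y_obs = Y / (1 + k_d·θ_c) = 0.678 / (1 + 0.0681 × 21.4) = 0.678 / 2.457 = 0.2759 g VSS/g soluble BOD₅.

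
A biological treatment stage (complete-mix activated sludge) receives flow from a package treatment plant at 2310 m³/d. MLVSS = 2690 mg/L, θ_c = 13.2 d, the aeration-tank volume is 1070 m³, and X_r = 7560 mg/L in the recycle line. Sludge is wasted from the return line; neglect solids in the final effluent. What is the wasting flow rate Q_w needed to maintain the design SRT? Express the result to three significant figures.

θ_c = V·X/(Q_w·X_r) when wasting from the recycle, so Q_w = V·X/(θ_c·X_r) = 1070 × 2690 / (13.2 × 7560) = 28.84 m³/d.

Q_w ≈ 28.8 m³/d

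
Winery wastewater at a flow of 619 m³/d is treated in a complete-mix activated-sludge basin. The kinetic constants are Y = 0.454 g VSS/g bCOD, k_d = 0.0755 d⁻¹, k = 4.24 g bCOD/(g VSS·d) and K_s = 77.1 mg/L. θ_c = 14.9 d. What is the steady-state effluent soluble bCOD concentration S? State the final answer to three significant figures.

From the Monod/SRT balance for a CMAS, S = K_s·(1+k_d θ_c)/[θ_c·(Y k − k_d) − 1] = 77.1 × (1 + 0.0755 × 14.9) / [14.9 × (0.454 × 4.24 − 0.0755) − 1] = 163.8 / 26.56 = 6.169 mg/L.

S ≈ 6.17 mg/L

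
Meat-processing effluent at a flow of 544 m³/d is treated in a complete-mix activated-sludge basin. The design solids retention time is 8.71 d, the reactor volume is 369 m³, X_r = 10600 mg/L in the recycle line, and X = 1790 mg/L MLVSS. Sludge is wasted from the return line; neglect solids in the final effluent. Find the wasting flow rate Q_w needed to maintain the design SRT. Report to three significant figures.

Q_w = (V·X)/(θ_c X_r) = 369.0 × 1790 / (8.71 × 10600) = 7.154 m³/d.

Q_w ≈ 7.15 m³/d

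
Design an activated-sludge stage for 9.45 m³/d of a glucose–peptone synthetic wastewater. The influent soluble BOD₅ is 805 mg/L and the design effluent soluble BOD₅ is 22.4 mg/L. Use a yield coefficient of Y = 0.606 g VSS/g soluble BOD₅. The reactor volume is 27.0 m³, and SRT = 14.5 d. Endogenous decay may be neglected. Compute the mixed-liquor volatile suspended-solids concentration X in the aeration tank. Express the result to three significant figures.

X ≈ 2410 mg/L

From V·X = Y·Q·(S₀ − S)·θ_c (decay neglected): X = 0.606 × 9.45 × (805 − 22.4) × 14.5 / 27.0 = 2407 mg/L.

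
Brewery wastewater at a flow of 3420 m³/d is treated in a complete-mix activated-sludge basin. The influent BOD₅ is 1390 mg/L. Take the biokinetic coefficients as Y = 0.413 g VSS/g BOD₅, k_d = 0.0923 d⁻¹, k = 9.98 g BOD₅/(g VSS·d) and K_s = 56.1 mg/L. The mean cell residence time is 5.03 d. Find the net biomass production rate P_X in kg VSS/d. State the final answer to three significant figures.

From the Monod/SRT balance for a CMAS, S = K_s·(1+k_d θ_c)/[θ_c·(Y k − k_d) − 1] = 56.1 × (1 + 0.0923 × 5.03) / [5.03 × (0.413 × 9.98 − 0.0923) − 1] = 82.15 / 19.27 = 4.263 mg/L.
Observed yield with endogenous decay: Y_obs = Y / (1 + k_d·θ_c) = 0.413 / (1 + 0.0923 × 5.03) = 0.413 / 1.464 = 0.2821 g VSS/g BOD₅.
Q·(S₀ − S) = 3420 × (1390 − 4.26) × 10⁻³ = 4739 kg/d removed.
Biomass produced: P_X = Y_obs·Q·ΔS = 0.2821 × 4739 ≈ 1337 kg VSS/d.

P_X ≈ 1340 kg VSS/d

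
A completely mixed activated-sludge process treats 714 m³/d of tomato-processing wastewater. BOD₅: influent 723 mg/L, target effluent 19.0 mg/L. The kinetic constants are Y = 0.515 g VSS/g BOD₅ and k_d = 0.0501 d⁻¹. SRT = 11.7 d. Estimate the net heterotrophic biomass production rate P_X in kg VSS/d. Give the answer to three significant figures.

Observed yield with endogenous decay: Y_obs = Y / (1 + k_d·θ_c) = 0.515 / (1 + 0.0501 × 11.7) = 0.515 / 1.586 = 0.3247 g VSS/g BOD₅.
Mass of BOD₅ removed per day: Q(S₀ − S) = 714 × 704.0 g/m³ = 502.7 kg/d.
So the net sludge growth is P_X = 0.3247 × 502.7 = 163.2 kg VSS/d.

P_X ≈ 163 kg VSS/d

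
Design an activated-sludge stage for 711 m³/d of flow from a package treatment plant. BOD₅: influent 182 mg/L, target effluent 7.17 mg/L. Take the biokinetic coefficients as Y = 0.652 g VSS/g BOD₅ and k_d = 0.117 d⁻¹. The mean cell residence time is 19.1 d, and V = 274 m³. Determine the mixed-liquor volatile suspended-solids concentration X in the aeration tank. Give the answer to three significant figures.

Solving the biomass balance for X: X = Y Q (S₀−S) θ_c / [V (1+k_d θ_c)] = 0.652 × 711 × (182 − 7.17) × 19.1 / [274 × (1 + 0.117 × 19.1)] = 1747 mg/L.

X ≈ 1750 mg/L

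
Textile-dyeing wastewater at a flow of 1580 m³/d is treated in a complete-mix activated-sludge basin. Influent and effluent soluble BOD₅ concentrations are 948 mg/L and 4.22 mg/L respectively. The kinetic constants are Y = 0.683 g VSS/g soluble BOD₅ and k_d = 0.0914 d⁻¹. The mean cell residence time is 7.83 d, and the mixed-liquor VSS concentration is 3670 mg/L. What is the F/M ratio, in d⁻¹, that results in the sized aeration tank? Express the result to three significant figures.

F/M ≈ 0.322 d⁻¹

Steady-state biomass mass balance: V·X·(1 + k_d·θ_c) = Y·Q·(S₀ − S)·θ_c, so V = 0.683 × 1580 × (948 − 4.22) × 7.83 / [3670 × (1 + 0.0914 × 7.83)] = 7.97×10^6 / 6296 = 1267 m³.
F/M = Q·S₀ / (V·X) = 1580 × 948 / (1267 × 3670) = 0.3222 g soluble BOD₅·(g VSS·d)⁻¹.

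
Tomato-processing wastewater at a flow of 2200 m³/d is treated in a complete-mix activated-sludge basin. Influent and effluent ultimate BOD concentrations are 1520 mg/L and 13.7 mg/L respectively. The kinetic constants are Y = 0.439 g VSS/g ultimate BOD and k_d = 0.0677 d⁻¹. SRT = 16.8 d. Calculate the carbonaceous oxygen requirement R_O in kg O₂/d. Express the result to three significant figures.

R_O ≈ 2350 kg O₂/d

Correct the yield for decay: Y_obs = Y/(1 + k_d θ_c) = 0.439 / (1 + 0.0677 × 16.8) = 0.439 / 2.137 = 0.2054.
ΔS = 1520 − 13.7 = 1506 mg/L, so the substrate removal rate is 2200 × 1506/1000 = 3314 kg ultimate BOD/d.
P_X = Y_obs·Q·(S₀ − S) = 0.2054 × 3314 = 680.6 kg VSS/d.
Carbonaceous O₂ demand = substrate oxidised − cell-mass equivalent = 3314 − 1.42 × 680.6 = 2347 kg O₂/d.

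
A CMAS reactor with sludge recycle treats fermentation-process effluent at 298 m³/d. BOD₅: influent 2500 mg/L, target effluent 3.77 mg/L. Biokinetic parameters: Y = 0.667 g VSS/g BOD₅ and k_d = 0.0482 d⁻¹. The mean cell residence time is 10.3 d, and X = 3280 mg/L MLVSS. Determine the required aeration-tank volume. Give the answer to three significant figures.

V ≈ 1040 m³

Rearranging the biomass balance for a CMAS with decay, V = Y·Q·ΔS·θ_c / [X·(1+k_d θ_c)] = 0.667 × 298 × (2500 − 3.77) × 10.3 / [3280 × (1 + 0.0482 × 10.3)] = 5.11×10^6 / 4908 = 1041 m³.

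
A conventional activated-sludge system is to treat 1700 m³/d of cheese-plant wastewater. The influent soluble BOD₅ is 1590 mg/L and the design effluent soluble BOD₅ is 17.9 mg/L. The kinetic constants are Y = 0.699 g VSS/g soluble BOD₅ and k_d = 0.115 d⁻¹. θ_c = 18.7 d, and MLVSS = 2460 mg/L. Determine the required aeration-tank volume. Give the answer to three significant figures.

From the SRT design equation V = Y Q (S₀−S) θ_c / [X (1 + k_d θ_c)] = 0.699 × 1700 × (1590 − 17.9) × 18.7 / [2460 × (1 + 0.115 × 18.7)] = 3.49×10^7 / 7750 = 4507 m³.

V ≈ 4510 m³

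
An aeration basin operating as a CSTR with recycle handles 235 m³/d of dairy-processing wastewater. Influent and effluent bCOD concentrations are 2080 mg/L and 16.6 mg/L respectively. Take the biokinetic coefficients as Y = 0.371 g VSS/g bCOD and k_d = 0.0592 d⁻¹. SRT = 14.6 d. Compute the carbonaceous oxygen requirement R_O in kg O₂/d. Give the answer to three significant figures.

The observed yield is Y_obs = Y/(1 + k_d·θ_c) = 0.371 / (1 + 0.0592 × 14.6) = 0.371 / 1.864 = 0.1990 g VSS per g bCOD removed.
Mass of bCOD removed per day: Q(S₀ − S) = 235 × 2063 g/m³ = 484.9 kg/d.
Net sludge production P_X = 0.1990 × 484.9 = 96.49 kg VSS/d.
R_O = Q·ΔS − 1.42 P_X = 484.9 − 137.0 = 347.9 kg O₂/d.

R_O ≈ 348 kg O₂/d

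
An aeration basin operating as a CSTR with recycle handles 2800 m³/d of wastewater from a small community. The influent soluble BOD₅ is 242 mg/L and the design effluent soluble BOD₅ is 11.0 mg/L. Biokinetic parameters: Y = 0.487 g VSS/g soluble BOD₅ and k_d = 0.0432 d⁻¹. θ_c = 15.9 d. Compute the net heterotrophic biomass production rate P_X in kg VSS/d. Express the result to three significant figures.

The observed yield is Y_obs = Y/(1 + k_d·θ_c) = 0.487 / (1 + 0.0432 × 15.9) = 0.487 / 1.687 = 0.2887 g VSS per g soluble BOD₅ removed.
Substrate removed = Q·(S₀ − S) = 2800 m³/d × (242 − 11.0) g/m³ = 6.47×10^5 g/d = 646.8 kg/d.
Biomass produced: P_X = Y_obs·Q·ΔS = 0.2887 × 646.8 ≈ 186.7 kg VSS/d.

P_X ≈ 187 kg VSS/d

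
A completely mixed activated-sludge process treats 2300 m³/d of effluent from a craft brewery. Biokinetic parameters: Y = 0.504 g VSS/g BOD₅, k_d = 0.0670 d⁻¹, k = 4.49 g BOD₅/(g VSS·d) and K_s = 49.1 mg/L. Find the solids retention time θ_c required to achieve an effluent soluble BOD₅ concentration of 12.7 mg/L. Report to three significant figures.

θ_c ≈ 2.51 d

At the target effluent, Y k S/(K_s+S) = 0.504×4.49×12.7/61.80 = 0.4650 d⁻¹.
θ_c = 1/(μ − k_d) = 1/(0.4650 − 0.0670) = 1/0.3980 = 2.512 d.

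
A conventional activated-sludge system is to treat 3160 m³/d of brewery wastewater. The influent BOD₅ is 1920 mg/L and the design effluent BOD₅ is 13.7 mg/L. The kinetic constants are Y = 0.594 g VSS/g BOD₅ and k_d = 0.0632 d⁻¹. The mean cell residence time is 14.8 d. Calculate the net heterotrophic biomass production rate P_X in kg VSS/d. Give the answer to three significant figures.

P_X ≈ 1850 kg VSS/d

Correct the yield for decay: Y_obs = Y/(1 + k_d θ_c) = 0.594 / (1 + 0.0632 × 14.8) = 0.594 / 1.935 = 0.3069.
ΔS = 1920 − 13.7 = 1906 mg/L, so the substrate removal rate is 3160 × 1906/1000 = 6024 kg BOD₅/d.
Net biomass production P_X = Y_obs × Q·(S₀ − S) = 0.3069 × 6024 = 1849 kg VSS/d.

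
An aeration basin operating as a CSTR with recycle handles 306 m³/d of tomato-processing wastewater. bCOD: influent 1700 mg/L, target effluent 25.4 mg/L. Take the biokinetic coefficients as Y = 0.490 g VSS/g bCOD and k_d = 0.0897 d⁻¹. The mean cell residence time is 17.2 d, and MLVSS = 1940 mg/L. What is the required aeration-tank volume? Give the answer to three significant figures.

Steady-state biomass mass balance: V·X·(1 + k_d·θ_c) = Y·Q·(S₀ − S)·θ_c, so V = 0.490 × 306 × (1700 − 25.4) × 17.2 / [1940 × (1 + 0.0897 × 17.2)] = 4.32×10^6 / 4933 = 875.5 m³.

V ≈ 875 m³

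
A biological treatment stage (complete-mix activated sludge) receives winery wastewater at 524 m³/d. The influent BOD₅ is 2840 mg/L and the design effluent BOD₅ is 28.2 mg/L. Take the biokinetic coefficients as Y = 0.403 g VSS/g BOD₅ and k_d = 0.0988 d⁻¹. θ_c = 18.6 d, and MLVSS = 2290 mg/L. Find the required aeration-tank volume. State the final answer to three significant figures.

From the SRT design equation V = Y Q (S₀−S) θ_c / [X (1 + k_d θ_c)] = 0.403 × 524 × (2840 − 28.2) × 18.6 / [2290 × (1 + 0.0988 × 18.6)] = 1.1×10^7 / 6498 = 1700 m³.

V ≈ 1700 m³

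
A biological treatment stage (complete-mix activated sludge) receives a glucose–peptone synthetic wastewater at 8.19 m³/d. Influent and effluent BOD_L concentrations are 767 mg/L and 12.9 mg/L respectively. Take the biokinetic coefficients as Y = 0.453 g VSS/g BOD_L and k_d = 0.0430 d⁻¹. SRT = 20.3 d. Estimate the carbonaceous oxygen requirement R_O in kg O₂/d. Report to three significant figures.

R_O ≈ 4.05 kg O₂/d

Y_obs = Y / (1 + k_d θ_c) = 0.453 / (1 + 0.0430 × 20.3) = 0.453 / 1.873 = 0.2419.
Substrate removed = Q·(S₀ − S) = 8.19 m³/d × (767 − 12.9) g/m³ = 6.18×10^3 g/d = 6.176 kg/d.
P_X = Y_obs·Q·(S₀ − S) = 0.2419 × 6.176 = 1.494 kg VSS/d.
Carbonaceous O₂ demand = substrate oxidised − cell-mass equivalent = 6.176 − 1.42 × 1.494 = 4.055 kg O₂/d.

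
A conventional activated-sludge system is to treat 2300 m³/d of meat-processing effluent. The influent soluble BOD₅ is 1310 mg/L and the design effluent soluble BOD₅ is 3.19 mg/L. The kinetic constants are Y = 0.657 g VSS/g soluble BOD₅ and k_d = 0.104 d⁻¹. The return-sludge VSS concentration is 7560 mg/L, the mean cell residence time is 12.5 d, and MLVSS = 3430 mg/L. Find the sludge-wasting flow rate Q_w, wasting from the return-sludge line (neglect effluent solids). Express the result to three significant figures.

Steady-state biomass mass balance: V·X·(1 + k_d·θ_c) = Y·Q·(S₀ − S)·θ_c, so V = 0.657 × 2300 × (1310 − 3.19) × 12.5 / [3430 × (1 + 0.104 × 12.5)] = 2.47×10^7 / 7889 = 3129 m³.
Wasting from the return line (neglecting effluent solids): Q_w = V·X / (θ_c·X_r) = 3129 × 3430 / (12.5 × 7560) = 113.6 m³/d.

Q_w ≈ 114 m³/d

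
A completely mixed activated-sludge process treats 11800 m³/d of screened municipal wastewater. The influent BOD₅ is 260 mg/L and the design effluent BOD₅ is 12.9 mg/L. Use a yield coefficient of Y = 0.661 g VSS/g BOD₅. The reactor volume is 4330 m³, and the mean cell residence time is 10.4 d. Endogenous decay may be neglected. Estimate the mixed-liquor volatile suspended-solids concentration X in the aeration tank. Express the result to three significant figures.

X ≈ 4630 mg/L

X = Y·Q·ΔS·θ_c / V = 0.661 × 11800 × (260 − 12.9) × 10.4 / 4330 = 4629 mg/L.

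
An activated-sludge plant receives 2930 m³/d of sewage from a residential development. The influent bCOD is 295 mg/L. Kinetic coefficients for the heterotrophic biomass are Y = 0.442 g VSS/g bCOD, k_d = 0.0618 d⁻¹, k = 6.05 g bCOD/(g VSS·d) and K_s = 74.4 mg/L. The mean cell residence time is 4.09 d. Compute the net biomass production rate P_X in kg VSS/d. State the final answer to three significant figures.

For a completely mixed reactor with recycle the Lawrence–McCarty relation gives S = K_s·(1 + k_d·θ_c) / [θ_c·(Y·k − k_d) − 1] = 74.4 × (1 + 0.0618 × 4.09) / [4.09 × (0.442 × 6.05 − 0.0618) − 1] = 93.21 / 9.684 = 9.624 mg/L.
Y_obs = Y / (1 + k_d θ_c) = 0.442 / (1 + 0.0618 × 4.09) = 0.442 / 1.253 = 0.3528.
ΔS = 295 − 9.62 = 285.4 mg/L, so the substrate removal rate is 2930 × 285.4/1000 = 836.2 kg bCOD/d.
P_X = Y_obs · Q(S₀ − S) = 0.3528 × 836.2 = 295.0 kg VSS/d.

P_X ≈ 295 kg VSS/d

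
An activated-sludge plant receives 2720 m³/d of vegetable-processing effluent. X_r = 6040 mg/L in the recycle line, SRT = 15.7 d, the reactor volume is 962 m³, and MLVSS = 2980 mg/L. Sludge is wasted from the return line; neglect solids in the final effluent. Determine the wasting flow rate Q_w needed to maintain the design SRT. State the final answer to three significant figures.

Q_w ≈ 30.2 m³/d

Wasting from the return line (neglecting effluent solids): Q_w = V·X / (θ_c·X_r) = 962.0 × 2980 / (15.7 × 6040) = 30.23 m³/d.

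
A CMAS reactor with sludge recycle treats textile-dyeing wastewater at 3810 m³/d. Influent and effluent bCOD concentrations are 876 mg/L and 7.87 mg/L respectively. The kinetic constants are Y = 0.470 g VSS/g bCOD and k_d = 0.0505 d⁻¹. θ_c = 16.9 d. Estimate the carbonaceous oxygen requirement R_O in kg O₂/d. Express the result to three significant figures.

R_O ≈ 2120 kg O₂/d

Observed yield with endogenous decay: Y_obs = Y / (1 + k_d·θ_c) = 0.470 / (1 + 0.0505 × 16.9) = 0.470 / 1.853 = 0.2536 g VSS/g bCOD.
ΔS = 876 − 7.87 = 868.1 mg/L, so the substrate removal rate is 3810 × 868.1/1000 = 3308 kg bCOD/d.
Biomass synthesised: P_X = Y_obs × 3308 = 838.7 kg VSS/d.
R_O = Q·(S₀ − S) − 1.42·P_X = 3308 − 1.42 × 838.7 = 2117 kg O₂/d.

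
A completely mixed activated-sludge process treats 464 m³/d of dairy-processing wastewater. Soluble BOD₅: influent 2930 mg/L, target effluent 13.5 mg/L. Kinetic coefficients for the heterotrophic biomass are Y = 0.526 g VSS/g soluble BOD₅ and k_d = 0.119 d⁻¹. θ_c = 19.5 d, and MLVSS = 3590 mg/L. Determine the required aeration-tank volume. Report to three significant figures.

V ≈ 1160 m³

From the SRT design equation V = Y Q (S₀−S) θ_c / [X (1 + k_d θ_c)] = 0.526 × 464 × (2930 − 13.5) × 19.5 / [3590 × (1 + 0.119 × 19.5)] = 1.39×10^7 / 11921 = 1164 m³.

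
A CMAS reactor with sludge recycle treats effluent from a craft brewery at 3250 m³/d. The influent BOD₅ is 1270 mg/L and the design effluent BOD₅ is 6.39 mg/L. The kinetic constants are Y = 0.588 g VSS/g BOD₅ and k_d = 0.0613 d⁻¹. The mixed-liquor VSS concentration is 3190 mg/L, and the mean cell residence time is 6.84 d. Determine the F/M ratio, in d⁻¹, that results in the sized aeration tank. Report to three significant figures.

From the SRT design equation V = Y Q (S₀−S) θ_c / [X (1 + k_d θ_c)] = 0.588 × 3250 × (1270 − 6.39) × 6.84 / [3190 × (1 + 0.0613 × 6.84)] = 1.65×10^7 / 4528 = 3648 m³.
F/M = applied load / biomass = Q·S₀/(V·X) = 3250 × 1270 / (3648 × 3190) = 0.3547 d⁻¹.

F/M ≈ 0.355 d⁻¹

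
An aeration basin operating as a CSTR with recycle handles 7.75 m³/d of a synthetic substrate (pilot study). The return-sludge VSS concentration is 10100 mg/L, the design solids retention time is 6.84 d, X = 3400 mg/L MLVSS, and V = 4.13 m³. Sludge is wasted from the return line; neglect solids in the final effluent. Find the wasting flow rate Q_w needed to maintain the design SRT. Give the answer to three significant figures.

Q_w = (V·X)/(θ_c X_r) = 4.130 × 3400 / (6.84 × 10100) = 0.2033 m³/d.

Q_w ≈ 0.203 m³/d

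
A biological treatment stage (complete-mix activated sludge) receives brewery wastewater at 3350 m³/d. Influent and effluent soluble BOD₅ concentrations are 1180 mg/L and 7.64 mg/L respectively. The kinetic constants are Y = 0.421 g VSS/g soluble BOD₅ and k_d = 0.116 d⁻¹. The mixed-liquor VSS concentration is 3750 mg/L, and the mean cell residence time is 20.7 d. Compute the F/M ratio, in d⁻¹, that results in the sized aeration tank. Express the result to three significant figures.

Rearranging the biomass balance for a CMAS with decay, V = Y·Q·ΔS·θ_c / [X·(1+k_d θ_c)] = 0.421 × 3350 × (1180 − 7.64) × 20.7 / [3750 × (1 + 0.116 × 20.7)] = 3.42×10^7 / 12754 = 2683 m³.
F/M = applied load / biomass = Q·S₀/(V·X) = 3350 × 1180 / (2683 × 3750) = 0.3928 d⁻¹.

F/M ≈ 0.393 d⁻¹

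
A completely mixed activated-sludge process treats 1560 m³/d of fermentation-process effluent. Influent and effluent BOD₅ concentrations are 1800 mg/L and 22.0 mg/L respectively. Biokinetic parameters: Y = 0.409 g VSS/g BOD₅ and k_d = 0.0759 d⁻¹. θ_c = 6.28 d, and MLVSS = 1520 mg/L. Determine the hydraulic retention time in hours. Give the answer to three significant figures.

Steady-state biomass mass balance: V·X·(1 + k_d·θ_c) = Y·Q·(S₀ − S)·θ_c, so V = 0.409 × 1560 × (1800 − 22.0) × 6.28 / [1520 × (1 + 0.0759 × 6.28)] = 7.12×10^6 / 2245 = 3174 m³.
HRT = V/Q = 3174 m³ / 1560 m³·d⁻¹ = 2.035 d × 24 = 48.83 h.

τ ≈ 48.8 h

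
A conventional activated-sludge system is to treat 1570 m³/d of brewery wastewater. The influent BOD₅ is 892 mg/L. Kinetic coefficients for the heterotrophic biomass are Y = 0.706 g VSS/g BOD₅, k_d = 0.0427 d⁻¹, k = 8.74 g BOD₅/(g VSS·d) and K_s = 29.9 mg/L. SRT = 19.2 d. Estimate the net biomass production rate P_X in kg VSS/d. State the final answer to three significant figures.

From the Monod/SRT balance for a CMAS, S = K_s·(1+k_d θ_c)/[θ_c·(Y k − k_d) − 1] = 29.9 × (1 + 0.0427 × 19.2) / [19.2 × (0.706 × 8.74 − 0.0427) − 1] = 54.41 / 116.7 = 0.4665 mg/L.
Y_obs = Y / (1 + k_d θ_c) = 0.706 / (1 + 0.0427 × 19.2) = 0.706 / 1.820 = 0.3879.
Substrate removed = Q·(S₀ − S) = 1570 m³/d × (892 − 0.466) g/m³ = 1.4×10^6 g/d = 1400 kg/d.
Biomass produced: P_X = Y_obs·Q·ΔS = 0.3879 × 1400 ≈ 543.0 kg VSS/d.

P_X ≈ 543 kg VSS/d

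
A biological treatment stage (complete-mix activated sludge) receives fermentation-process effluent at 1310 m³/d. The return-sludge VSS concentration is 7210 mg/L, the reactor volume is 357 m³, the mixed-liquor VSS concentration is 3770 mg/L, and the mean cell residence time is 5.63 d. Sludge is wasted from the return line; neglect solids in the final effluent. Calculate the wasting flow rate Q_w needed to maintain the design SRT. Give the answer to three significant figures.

θ_c = V·X/(Q_w·X_r) when wasting from the recycle, so Q_w = V·X/(θ_c·X_r) = 357.0 × 3770 / (5.63 × 7210) = 33.16 m³/d.

Q_w ≈ 33.2 m³/d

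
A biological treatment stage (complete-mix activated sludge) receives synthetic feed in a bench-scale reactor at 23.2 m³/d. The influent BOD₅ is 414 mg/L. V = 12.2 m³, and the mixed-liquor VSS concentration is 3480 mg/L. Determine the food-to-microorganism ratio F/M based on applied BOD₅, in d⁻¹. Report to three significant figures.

F/M = Q·S₀ / (V·X) = 23.2 × 414 / (12.20 × 3480) = 0.2262 g BOD₅·(g VSS·d)⁻¹.

F/M ≈ 0.226 d⁻¹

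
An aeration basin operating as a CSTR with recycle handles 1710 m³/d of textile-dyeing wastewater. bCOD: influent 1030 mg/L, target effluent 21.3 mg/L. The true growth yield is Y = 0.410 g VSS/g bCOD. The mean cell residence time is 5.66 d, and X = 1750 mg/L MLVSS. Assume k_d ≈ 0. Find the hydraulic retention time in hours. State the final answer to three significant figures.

τ ≈ 32.1 h

V·X = Y·Q·ΔS·θ_c gives V = 0.410 × 1710 × (1030 − 21.3) × 5.66 / 1750 = 2287 m³.
Hydraulic retention time τ = V/Q = 2287 / 1710 = 1.338 d = 32.10 h.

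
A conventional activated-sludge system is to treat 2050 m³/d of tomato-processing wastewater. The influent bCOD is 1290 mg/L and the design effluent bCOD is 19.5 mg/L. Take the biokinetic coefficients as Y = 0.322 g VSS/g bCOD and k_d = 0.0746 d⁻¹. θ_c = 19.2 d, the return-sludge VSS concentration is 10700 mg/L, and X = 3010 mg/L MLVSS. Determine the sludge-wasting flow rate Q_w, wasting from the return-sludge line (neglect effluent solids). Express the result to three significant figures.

Q_w ≈ 32.2 m³/d

Steady-state biomass mass balance: V·X·(1 + k_d·θ_c) = Y·Q·(S₀ − S)·θ_c, so V = 0.322 × 2050 × (1290 − 19.5) × 19.2 / [3010 × (1 + 0.0746 × 19.2)] = 1.61×10^7 / 7321 = 2199 m³.
θ_c = V·X/(Q_w·X_r) when wasting from the recycle, so Q_w = V·X/(θ_c·X_r) = 2199 × 3010 / (19.2 × 10700) = 32.22 m³/d.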